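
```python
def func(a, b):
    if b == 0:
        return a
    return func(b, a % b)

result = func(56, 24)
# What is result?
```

func(56, 24) -> func(24, 8) -> func(8, 0) -> 8

Answer: 8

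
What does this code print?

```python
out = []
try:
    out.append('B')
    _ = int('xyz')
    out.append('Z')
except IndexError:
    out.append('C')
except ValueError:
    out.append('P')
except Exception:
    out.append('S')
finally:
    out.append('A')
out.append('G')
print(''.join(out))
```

Execution trace: 'B' (try body) → 'P' (except ValueError) → 'A' (finally) → 'G' (after the try/except). Output: BPAG

Answer: BPAG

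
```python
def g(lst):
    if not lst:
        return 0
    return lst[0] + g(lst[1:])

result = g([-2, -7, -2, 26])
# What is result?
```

(-2) + (-7) + (-2) + 26 + 0 = 15

Answer: 15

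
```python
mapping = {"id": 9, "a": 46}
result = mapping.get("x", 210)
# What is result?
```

Trace:
`mapping = {"id": 9, "a": 46}` → mapping = {'id': 9, 'a': 46}
`result = mapping.get("x", 210)` → result = 210
So result = 210

Answer: 210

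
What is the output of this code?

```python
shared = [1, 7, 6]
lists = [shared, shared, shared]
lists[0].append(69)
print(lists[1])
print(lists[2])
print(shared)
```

Key concept: list of same reference.
Step by step:
`shared = [1, 7, 6]` → shared = [1, 7, 6]
`lists = [shared, shared, shared]` → lists = [[1, 7, 6], [1, 7, 6], [1, 7, 6]]
`lists[0].append(69)` → shared = [1, 7, 6, 69]; lists = [[1, 7, 6, 69], [1, 7, 6, 69], [1, 7, 6, 69]]
`print(lists[1])` → prints [1, 7, 6, 69]
`print(lists[2])` → prints [1, 7, 6, 69]
`print(shared)` → prints [1, 7, 6, 69]

Answer:
[1, 7, 6, 69]
[1, 7, 6, 69]
[1, 7, 6, 69]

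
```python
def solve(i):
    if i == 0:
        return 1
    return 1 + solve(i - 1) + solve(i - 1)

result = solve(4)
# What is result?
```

solve(i) = 1 + 2·solve(i-1), solve(0)=1. Closed form: (1+1)·2^4 - 1 = 31.

Answer: 31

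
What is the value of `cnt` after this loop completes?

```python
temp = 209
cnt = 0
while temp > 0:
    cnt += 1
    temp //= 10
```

Count digits by repeated division by 10
`cnt` takes the values: 0 → 1 → 2 → 3

Answer: 3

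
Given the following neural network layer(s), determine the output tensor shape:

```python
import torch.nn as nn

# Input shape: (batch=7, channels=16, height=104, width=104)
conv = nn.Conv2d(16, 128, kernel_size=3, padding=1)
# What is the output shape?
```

Input: (7, 16, 104, 104) -> Output: (7, 128, 104, 104)

Answer: (7, 128, 104, 104)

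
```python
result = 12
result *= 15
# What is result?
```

Trace:
`result = 12` → result = 12
`result *= 15` → result = 180
So result = 180

Answer: 180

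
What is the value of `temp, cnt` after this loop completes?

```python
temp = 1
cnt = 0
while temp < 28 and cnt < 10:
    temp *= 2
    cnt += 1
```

Double until >= 28 or 10 iterations
`temp, cnt` takes the values: (1, 0) → (2, 0) → (2, 1) → (4, 1) → (4, 2) → (8, 2) → (8, 3) → (16, 3) → (16, 4) → (32, 4) → (32, 5)

Answer: 32, 5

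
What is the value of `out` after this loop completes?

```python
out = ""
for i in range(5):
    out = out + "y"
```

Repeat 'y' 5 times
`out` takes the values: "" → "y" → "yy" → "yyy" → "yyyy" → "yyyyy"

Answer: "yyyyy"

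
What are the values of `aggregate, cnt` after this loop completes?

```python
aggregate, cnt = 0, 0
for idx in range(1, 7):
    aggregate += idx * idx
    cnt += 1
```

Sum of squares and count
`aggregate, cnt` takes the values: (0, 0) → (1, 0) → (1, 1) → (5, 1) → (5, 2) → (14, 2) → (14, 3) → (30, 3) → (30, 4) → (55, 4) → (55, 5) → (91, 5) → (91, 6)

Answer: 91, 6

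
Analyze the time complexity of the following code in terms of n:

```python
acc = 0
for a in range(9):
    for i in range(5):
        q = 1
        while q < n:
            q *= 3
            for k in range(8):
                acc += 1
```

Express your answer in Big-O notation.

Each loop level contributes: 1 × 1 × log n × 1. Multiplying the contributions gives O(log n).

Answer: O(log n)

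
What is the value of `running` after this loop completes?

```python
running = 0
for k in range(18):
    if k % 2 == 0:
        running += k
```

Sum of even numbers 0 to 17
`running` takes the values: 0 → 2 → 6 → 12 → 20 → 30 → 42 → 56 → 72

Answer: 72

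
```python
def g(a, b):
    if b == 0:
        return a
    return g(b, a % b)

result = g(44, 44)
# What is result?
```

g(44, 44) -> g(44, 0) -> 44

Answer: 44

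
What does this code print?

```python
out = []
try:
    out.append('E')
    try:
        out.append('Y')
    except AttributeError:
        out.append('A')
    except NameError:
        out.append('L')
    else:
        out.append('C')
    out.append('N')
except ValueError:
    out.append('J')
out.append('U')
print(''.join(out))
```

Execution trace: 'E' (try body) → 'Y' (inner try body, no exception) → 'C' (inner else) → 'N' (try body, no exception) → 'U' (after the try/except). Output: EYCNU

Answer: EYCNU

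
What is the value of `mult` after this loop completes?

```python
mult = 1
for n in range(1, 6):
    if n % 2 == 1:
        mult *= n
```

Product of odd numbers 1 to 5
`mult` takes the values: 1 → 3 → 15

Answer: 15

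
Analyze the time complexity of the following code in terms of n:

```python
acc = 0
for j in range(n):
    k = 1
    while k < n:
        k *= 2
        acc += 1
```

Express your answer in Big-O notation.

Each loop level contributes: n × log n. Multiplying the contributions gives O(n log n).

Answer: O(n log n)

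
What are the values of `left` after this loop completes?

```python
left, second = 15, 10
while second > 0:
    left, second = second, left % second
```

GCD of 15 and 10
`left` takes the values: 15 → 10 → 5

Answer: 5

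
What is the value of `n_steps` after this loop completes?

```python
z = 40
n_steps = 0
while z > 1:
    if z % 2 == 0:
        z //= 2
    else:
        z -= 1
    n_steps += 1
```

Steps to reduce 40 to 1
`n_steps` takes the values: 0 → 1 → 2 → 3 → 4 → 5 → 6

Answer: 6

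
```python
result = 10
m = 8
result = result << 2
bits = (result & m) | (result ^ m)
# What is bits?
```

Trace:
`result = 10` → result = 10
`m = 8` → m = 8
`result = result << 2` → result = 40
`bits = (result & m) | (result ^ m)` → bits = 40
So bits = 40

Answer: 40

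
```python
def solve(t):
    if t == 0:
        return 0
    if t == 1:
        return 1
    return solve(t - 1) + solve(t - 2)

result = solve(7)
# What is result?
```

Build up from base cases: solve(0)=0, solve(1)=1, solve(2)=1, solve(3)=2, solve(4)=3, solve(5)=5, solve(6)=8, ..., solve(7)=13

Answer: 13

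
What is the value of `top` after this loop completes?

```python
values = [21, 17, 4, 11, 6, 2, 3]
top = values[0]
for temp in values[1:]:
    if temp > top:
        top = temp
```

Maximum of [21, 17, 4, 11, 6, 2, 3]
`top` takes the values: 21

Answer: 21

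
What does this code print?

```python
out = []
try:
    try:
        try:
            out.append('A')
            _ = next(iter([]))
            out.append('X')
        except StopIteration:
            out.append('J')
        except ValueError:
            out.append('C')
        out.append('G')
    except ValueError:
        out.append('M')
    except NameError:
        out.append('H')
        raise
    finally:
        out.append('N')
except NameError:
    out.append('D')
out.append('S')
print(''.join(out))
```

Execution trace: 'A' (inner try body) → 'J' (inner except StopIteration) → 'G' (try body, no exception) → 'N' (finally) → 'S' (after the try/except). Output: AJGNS

Answer: AJGNS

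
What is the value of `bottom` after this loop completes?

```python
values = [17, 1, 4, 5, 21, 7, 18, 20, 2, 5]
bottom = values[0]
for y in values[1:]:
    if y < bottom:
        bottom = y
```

Minimum of [17, 1, 4, 5, 21, 7, 18, 20, 2, 5]
`bottom` takes the values: 17 → 1

Answer: 1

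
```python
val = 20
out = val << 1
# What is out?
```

Trace:
`val = 20` → val = 20
`out = val << 1` → out = 40
So out = 40

Answer: 40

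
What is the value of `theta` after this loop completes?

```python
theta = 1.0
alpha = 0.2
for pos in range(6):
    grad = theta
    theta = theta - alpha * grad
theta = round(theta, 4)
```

Gradient descent: w = 1.0 * (1 - 0.2)^6
`theta` takes the values: 1.0 → 0.8 → 0.64 → 0.512 → 0.4096 → 0.32768 → 0.262144 → 0.2621

Answer: 0.2621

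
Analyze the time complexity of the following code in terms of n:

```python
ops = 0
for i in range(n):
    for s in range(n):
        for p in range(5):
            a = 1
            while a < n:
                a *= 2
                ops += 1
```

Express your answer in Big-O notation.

Each loop level contributes: n × n × 1 × log n. Multiplying the contributions gives O(n^2 log n).

Answer: O(n^2 log n)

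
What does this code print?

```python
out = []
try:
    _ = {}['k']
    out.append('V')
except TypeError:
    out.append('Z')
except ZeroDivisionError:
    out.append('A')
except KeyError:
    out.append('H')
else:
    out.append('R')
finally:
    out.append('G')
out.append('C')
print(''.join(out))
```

Execution trace: 'H' (except KeyError) → 'G' (finally) → 'C' (after the try/except). Output: HGC

Answer: HGC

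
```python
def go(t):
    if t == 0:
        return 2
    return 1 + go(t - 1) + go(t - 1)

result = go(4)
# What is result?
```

go(t) = 1 + 2·go(t-1), go(0)=2. Closed form: (2+1)·2^4 - 1 = 47.

Answer: 47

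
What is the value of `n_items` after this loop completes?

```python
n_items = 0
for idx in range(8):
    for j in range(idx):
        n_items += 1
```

Triangle number: 0+1+2+...+7
`n_items` takes the values: 0 → 1 → 2 → 3 → 4 → 5 → 6 → 7 → 8 → 9 → 10 → 11 → 12 → 13 → 14 → 15 → 16 → 17 → 18 → 19 → 20 → 21 → 22 → 23 → 24 → 25 → 26 → 27 → 28

Answer: 28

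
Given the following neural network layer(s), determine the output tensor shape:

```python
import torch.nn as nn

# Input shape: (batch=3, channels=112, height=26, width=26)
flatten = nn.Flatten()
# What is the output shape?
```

Input: (3, 112, 26, 26) -> Output: (3, 75712)

Answer: (3, 75712)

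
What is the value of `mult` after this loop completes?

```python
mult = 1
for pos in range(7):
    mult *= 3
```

3^7 = 2187
`mult` takes the values: 1 → 3 → 9 → 27 → 81 → 243 → 729 → 2187

Answer: 2187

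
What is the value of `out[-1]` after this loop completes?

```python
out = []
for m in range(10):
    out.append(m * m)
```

Last element of squares 0 to 9
`out` takes the values: [] → [0] → [0, 1] → [0, 1, 4] → [0, 1, 4, 9] → [0, 1, 4, 9, 16] → [0, 1, 4, 9, 16, 25] → [0, 1, 4, 9, 16, 25, 36] → [0, 1, 4, 9, 16, 25, 36, 49] → [0, 1, 4, 9, 16, 25, 36, 49, 64] → [0, 1, 4, 9, 16, 25, 36, 49, 64, 81]
So `out[-1]` = 81

Answer: 81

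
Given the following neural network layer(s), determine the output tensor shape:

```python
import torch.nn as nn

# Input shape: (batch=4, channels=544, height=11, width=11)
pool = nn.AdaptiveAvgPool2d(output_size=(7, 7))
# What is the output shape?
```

Input: (4, 544, 11, 11) -> Output: (4, 544, 7, 7)

Answer: (4, 544, 7, 7)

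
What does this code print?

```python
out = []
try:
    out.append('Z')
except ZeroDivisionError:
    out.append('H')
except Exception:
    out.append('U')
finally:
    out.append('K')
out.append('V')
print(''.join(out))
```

Execution trace: 'Z' (try body, no exception) → 'K' (finally) → 'V' (after the try/except). Output: ZKV

Answer: ZKV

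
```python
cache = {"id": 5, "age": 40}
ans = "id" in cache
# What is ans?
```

Trace:
`cache = {"id": 5, "age": 40}` → cache = {'id': 5, 'age': 40}
`ans = "id" in cache` → ans = True
So ans = True

Answer: True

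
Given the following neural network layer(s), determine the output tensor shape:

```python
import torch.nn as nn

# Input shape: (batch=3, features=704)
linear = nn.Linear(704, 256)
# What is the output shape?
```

Input: (3, 704) -> Output: (3, 256)

Answer: (3, 256)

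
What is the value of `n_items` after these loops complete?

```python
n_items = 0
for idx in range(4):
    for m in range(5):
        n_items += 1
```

4 * 5 = 20
`n_items` takes the values: 0 → 1 → 2 → 3 → 4 → 5 → 6 → 7 → 8 → 9 → 10 → 11 → 12 → 13 → 14 → 15 → 16 → 17 → 18 → 19 → 20

Answer: 20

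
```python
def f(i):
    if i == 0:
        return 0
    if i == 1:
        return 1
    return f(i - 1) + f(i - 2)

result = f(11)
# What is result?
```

Build up from base cases: f(0)=0, f(1)=1, f(2)=1, f(3)=2, f(4)=3, f(5)=5, f(6)=8, ..., f(11)=89

Answer: 89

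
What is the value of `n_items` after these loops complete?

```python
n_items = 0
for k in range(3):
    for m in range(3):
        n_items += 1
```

3 * 3 = 9
`n_items` takes the values: 0 → 1 → 2 → 3 → 4 → 5 → 6 → 7 → 8 → 9

Answer: 9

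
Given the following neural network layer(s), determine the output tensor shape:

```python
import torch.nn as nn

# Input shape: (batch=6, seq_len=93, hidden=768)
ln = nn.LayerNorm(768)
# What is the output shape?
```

Input: (6, 93, 768) -> Output: (6, 93, 768)

Answer: (6, 93, 768)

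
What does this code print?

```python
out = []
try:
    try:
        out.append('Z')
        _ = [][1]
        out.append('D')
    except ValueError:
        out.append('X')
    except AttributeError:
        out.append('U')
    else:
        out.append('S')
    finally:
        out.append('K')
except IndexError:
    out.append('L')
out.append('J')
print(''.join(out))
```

Execution trace: 'Z' (try body) → 'K' (finally) → 'L' (outer except IndexError) → 'J' (after the try/except). Output: ZKLJ

Answer: ZKLJ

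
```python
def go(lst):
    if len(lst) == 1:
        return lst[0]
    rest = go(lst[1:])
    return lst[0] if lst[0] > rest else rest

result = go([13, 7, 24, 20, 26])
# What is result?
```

Recursive max over [13, 7, 24, 20, 26] = 26

Answer: 26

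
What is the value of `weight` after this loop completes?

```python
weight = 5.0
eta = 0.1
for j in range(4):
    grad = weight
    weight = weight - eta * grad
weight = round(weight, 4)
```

Gradient descent: w = 5.0 * (1 - 0.1)^4
`weight` takes the values: 5.0 → 4.5 → 4.05 → 3.645 → 3.2805

Answer: 3.2805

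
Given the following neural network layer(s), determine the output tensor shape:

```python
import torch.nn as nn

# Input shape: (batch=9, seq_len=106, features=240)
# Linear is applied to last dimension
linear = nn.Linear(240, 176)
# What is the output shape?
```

Input: (9, 106, 240) -> Output: (9, 106, 176)

Answer: (9, 106, 176)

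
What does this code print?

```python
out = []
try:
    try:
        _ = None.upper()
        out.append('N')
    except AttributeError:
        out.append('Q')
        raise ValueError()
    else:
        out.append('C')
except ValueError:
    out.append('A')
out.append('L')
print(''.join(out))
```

Execution trace: 'Q' (inner except AttributeError) → 'A' (outer except ValueError) → 'L' (after the try/except). Output: QAL

Answer: QAL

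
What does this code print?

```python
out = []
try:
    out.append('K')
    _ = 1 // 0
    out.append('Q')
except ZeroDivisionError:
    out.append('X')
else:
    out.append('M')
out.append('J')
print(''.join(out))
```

Execution trace: 'K' (try body) → 'X' (except ZeroDivisionError) → 'J' (after the try/except). Output: KXJ

Answer: KXJ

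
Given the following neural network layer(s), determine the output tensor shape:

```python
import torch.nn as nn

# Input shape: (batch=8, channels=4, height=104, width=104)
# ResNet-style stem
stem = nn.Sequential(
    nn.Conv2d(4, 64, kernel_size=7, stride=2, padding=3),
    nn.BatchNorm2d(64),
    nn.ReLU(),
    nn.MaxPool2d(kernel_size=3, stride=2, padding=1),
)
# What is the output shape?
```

Input: (8, 4, 104, 104) -> after Conv2d 7x7 stride=2: (8, 64, 52, 52) -> Output: (8, 64, 26, 26)

Answer: (8, 64, 26, 26)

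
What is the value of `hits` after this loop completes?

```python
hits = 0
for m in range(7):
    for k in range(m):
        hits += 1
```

Triangle number: 0+1+2+...+6
`hits` takes the values: 0 → 1 → 2 → 3 → 4 → 5 → 6 → 7 → 8 → 9 → 10 → 11 → 12 → 13 → 14 → 15 → 16 → 17 → 18 → 19 → 20 → 21

Answer: 21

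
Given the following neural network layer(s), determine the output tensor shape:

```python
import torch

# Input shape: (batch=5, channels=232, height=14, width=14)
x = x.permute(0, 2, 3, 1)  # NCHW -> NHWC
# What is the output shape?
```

Input: (5, 232, 14, 14) -> Output: (5, 14, 14, 232)

Answer: (5, 14, 14, 232)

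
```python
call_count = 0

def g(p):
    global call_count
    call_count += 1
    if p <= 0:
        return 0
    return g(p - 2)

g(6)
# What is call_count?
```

Linear recursion stepping by 2: 4 calls from p=6 down to ≤0.

Answer: 4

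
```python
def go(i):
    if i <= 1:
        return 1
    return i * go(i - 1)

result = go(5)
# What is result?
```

go(5) = 5 * 4 * 3 * 2 * 1 = 120

Answer: 120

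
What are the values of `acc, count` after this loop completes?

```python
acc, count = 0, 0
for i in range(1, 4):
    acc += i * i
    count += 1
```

Sum of squares and count
`acc, count` takes the values: (0, 0) → (1, 0) → (1, 1) → (5, 1) → (5, 2) → (14, 2) → (14, 3)

Answer: 14, 3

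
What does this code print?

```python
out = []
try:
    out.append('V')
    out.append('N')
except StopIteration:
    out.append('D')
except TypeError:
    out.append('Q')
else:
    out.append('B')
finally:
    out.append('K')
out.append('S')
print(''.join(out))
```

Execution trace: 'V' (try body) → 'N' (try body, no exception) → 'B' (else) → 'K' (finally) → 'S' (after the try/except). Output: VNBKS

Answer: VNBKS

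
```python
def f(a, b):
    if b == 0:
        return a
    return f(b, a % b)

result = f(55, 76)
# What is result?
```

f(55, 76) -> f(76, 55) -> f(55, 21) -> f(21, 13) -> f(13, 8) -> f(8, 5) -> f(5, 3) -> f(3, 2) -> f(2, 1) -> f(1, 0) -> 1

Answer: 1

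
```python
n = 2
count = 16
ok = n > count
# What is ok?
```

Trace:
`n = 2` → n = 2
`count = 16` → count = 16
`ok = n > count` → ok = False
So ok = False

Answer: False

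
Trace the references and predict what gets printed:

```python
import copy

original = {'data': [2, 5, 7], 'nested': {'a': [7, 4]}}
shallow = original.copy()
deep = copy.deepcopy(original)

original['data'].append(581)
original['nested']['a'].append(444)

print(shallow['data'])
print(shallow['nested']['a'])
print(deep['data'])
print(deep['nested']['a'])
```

Key concept: comparing shallow vs deep copy.
Step by step:
`original = {'data': [2, 5, 7], 'nested': {'a': [7, 4]}}` → original = {'data': [2, 5, 7], 'nested': {'a': [7, 4]}}
`shallow = original.copy()` → shallow = {'data': [2, 5, 7], 'nested': {'a': [7, 4]}}
`deep = copy.deepcopy(original)` → deep = {'data': [2, 5, 7], 'nested': {'a': [7, 4]}}
`original['data'].append(581)` → original = {'data': [2, 5, 7, 581], 'nested': {'a': [7, 4]}}; shallow = {'data': [2, 5, 7, 581], 'nested': {'a': [7, 4]}}
`original['nested']['a'].append(444)` → original = {'data': [2, 5, 7, 581], 'nested': {'a': [7, 4, 444]}}; shallow = {'data': [2, 5, 7, 581], 'nested': {'a': [7, 4, 444]}}
`print(shallow['data'])` → prints [2, 5, 7, 581]
`print(shallow['nested']['a'])` → prints [7, 4, 444]
`print(deep['data'])` → prints [2, 5, 7]
`print(deep['nested']['a'])` → prints [7, 4]

Answer:
[2, 5, 7, 581]
[7, 4, 444]
[2, 5, 7]
[7, 4]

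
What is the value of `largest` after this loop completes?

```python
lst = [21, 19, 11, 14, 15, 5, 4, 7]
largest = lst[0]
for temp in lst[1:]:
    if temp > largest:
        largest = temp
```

Maximum of [21, 19, 11, 14, 15, 5, 4, 7]
`largest` takes the values: 21

Answer: 21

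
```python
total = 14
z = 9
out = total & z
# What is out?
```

Trace:
`total = 14` → total = 14
`z = 9` → z = 9
`out = total & z` → out = 8
So out = 8

Answer: 8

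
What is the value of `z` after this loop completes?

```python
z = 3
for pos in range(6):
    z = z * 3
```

Multiply by 3, 6 times: 3 * 3^6 = 2187
`z` takes the values: 3 → 9 → 27 → 81 → 243 → 729 → 2187

Answer: 2187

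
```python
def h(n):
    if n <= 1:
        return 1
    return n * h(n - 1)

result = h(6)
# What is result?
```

h(6) = 6 * 5 * 4 * 3 * 2 * 1 = 720

Answer: 720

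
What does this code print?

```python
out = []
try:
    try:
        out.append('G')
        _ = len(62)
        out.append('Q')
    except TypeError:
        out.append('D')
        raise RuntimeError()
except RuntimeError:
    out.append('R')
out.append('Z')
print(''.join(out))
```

Execution trace: 'G' (try body) → 'D' (except TypeError) → 'R' (outer except RuntimeError) → 'Z' (after the try/except). Output: GDRZ

Answer: GDRZ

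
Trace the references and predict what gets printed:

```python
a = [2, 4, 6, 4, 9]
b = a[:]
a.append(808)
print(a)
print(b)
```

Key concept: slice [:] creates copy.
Step by step:
`a = [2, 4, 6, 4, 9]` → a = [2, 4, 6, 4, 9]
`b = a[:]` → b = [2, 4, 6, 4, 9]
`a.append(808)` → a = [2, 4, 6, 4, 9, 808]
`print(a)` → prints [2, 4, 6, 4, 9, 808]
`print(b)` → prints [2, 4, 6, 4, 9]

Answer:
[2, 4, 6, 4, 9, 808]
[2, 4, 6, 4, 9]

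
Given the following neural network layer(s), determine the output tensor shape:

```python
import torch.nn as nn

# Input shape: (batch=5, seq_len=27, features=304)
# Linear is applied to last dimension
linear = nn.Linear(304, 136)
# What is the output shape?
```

Input: (5, 27, 304) -> Output: (5, 27, 136)

Answer: (5, 27, 136)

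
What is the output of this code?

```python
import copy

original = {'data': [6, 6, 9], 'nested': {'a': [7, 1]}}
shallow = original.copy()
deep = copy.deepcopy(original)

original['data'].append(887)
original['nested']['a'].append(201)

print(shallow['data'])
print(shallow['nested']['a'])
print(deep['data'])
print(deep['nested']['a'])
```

Key concept: comparing shallow vs deep copy.
Step by step:
`original = {'data': [6, 6, 9], 'nested': {'a': [7, 1]}}` → original = {'data': [6, 6, 9], 'nested': {'a': [7, 1]}}
`shallow = original.copy()` → shallow = {'data': [6, 6, 9], 'nested': {'a': [7, 1]}}
`deep = copy.deepcopy(original)` → deep = {'data': [6, 6, 9], 'nested': {'a': [7, 1]}}
`original['data'].append(887)` → original = {'data': [6, 6, 9, 887], 'nested': {'a': [7, 1]}}; shallow = {'data': [6, 6, 9, 887], 'nested': {'a': [7, 1]}}
`original['nested']['a'].append(201)` → original = {'data': [6, 6, 9, 887], 'nested': {'a': [7, 1, 201]}}; shallow = {'data': [6, 6, 9, 887], 'nested': {'a': [7, 1, 201]}}
`print(shallow['data'])` → prints [6, 6, 9, 887]
`print(shallow['nested']['a'])` → prints [7, 1, 201]
`print(deep['data'])` → prints [6, 6, 9]
`print(deep['nested']['a'])` → prints [7, 1]

Answer:
[6, 6, 9, 887]
[7, 1, 201]
[6, 6, 9]
[7, 1]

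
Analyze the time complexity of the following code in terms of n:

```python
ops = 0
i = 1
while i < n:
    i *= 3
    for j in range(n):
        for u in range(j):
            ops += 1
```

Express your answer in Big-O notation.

Each loop level contributes: log n × n × n. Multiplying the contributions gives O(n^2 log n).

Answer: O(n^2 log n)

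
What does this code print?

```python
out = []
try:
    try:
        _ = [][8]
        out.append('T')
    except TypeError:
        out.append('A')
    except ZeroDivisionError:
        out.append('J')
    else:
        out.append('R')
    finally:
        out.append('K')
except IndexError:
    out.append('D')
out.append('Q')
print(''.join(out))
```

Execution trace: 'K' (finally) → 'D' (outer except IndexError) → 'Q' (after the try/except). Output: KDQ

Answer: KDQ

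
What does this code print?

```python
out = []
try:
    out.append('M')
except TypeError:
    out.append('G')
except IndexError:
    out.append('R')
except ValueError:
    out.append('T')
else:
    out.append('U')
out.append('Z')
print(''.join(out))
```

Execution trace: 'M' (try body, no exception) → 'U' (else) → 'Z' (after the try/except). Output: MUZ

Answer: MUZ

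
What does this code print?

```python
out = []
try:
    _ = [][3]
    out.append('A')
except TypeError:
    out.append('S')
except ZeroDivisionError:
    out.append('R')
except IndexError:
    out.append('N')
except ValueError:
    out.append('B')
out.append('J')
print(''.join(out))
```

Execution trace: 'N' (except IndexError) → 'J' (after the try/except). Output: NJ

Answer: NJ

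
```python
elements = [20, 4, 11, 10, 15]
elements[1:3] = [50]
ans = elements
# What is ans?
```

Trace:
`elements = [20, 4, 11, 10, 15]` → elements = [20, 4, 11, 10, 15]
`elements[1:3] = [50]` → elements = [20, 50, 10, 15]
`ans = elements` → ans = [20, 50, 10, 15]
So ans = [20, 50, 10, 15]

Answer: [20, 50, 10, 15]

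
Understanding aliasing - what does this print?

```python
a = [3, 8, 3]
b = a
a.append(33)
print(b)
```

Key concept: basic list aliasing.
Step by step:
`a = [3, 8, 3]` → a = [3, 8, 3]
`b = a` → b = [3, 8, 3] (same object as a)
`a.append(33)` → a = [3, 8, 3, 33] (same object as b); b = [3, 8, 3, 33] (same object as a)
`print(b)` → prints [3, 8, 3, 33]

Answer: [3, 8, 3, 33]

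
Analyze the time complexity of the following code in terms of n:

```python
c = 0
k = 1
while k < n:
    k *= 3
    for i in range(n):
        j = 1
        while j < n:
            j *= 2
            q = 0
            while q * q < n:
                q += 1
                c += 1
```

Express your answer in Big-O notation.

Each loop level contributes: log n × n × log n × √n. Multiplying the contributions gives O(n√n log² n).

Answer: O(n√n log² n)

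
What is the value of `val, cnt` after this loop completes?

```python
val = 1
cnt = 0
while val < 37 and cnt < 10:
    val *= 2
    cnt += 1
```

Double until >= 37 or 10 iterations
`val, cnt` takes the values: (1, 0) → (2, 0) → (2, 1) → (4, 1) → (4, 2) → (8, 2) → (8, 3) → (16, 3) → (16, 4) → (32, 4) → (32, 5) → (64, 5) → (64, 6)

Answer: 64, 6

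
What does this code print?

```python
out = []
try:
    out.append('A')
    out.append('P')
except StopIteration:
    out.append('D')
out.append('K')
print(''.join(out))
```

Execution trace: 'A' (try body) → 'P' (try body, no exception) → 'K' (after the try/except). Output: APK

Answer: APK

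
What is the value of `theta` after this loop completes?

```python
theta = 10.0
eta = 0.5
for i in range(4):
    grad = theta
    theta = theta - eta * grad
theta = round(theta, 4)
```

Gradient descent: w = 10.0 * (1 - 0.5)^4
`theta` takes the values: 10.0 → 5.0 → 2.5 → 1.25 → 0.625

Answer: 0.625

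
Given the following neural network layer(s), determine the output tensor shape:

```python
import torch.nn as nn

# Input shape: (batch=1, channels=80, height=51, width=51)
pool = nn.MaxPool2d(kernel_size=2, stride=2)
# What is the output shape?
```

Input: (1, 80, 51, 51) -> Output: (1, 80, 25, 25)

Answer: (1, 80, 25, 25)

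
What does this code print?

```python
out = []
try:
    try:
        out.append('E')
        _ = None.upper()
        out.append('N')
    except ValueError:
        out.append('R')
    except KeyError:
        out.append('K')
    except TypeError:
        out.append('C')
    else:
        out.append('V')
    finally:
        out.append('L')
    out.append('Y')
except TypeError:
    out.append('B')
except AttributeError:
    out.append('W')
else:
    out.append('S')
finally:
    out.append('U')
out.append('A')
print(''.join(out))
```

Execution trace: 'E' (inner try body) → 'L' (inner finally) → 'W' (except AttributeError) → 'U' (finally) → 'A' (after the try/except). Output: ELWUA

Answer: ELWUA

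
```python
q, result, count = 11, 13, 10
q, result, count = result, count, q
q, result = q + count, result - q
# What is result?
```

Trace:
`q, result, count = 11, 13, 10` → q = 11; result = 13; count = 10
`q, result, count = result, count, q` → q = 13; result = 10; count = 11
`q, result = q + count, result - q` → q = 24; result = -3
So result = -3

Answer: -3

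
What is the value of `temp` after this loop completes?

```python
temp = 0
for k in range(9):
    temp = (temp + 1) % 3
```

Increment mod 3, 9 times = 0
`temp` takes the values: 0 → 1 → 2 → 0 → 1 → 2 → 0 → 1 → 2 → 0

Answer: 0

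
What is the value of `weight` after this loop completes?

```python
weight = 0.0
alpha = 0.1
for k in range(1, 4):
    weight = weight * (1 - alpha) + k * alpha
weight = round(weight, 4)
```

Moving average with lr=0.1
`weight` takes the values: 0.0 → 0.1 → 0.29 → 0.561

Answer: 0.561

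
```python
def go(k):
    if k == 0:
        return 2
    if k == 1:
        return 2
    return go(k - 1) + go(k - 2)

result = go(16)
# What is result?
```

Build up from base cases: go(0)=2, go(1)=2, go(2)=4, go(3)=6, go(4)=10, go(5)=16, go(6)=26, ..., go(16)=3194

Answer: 3194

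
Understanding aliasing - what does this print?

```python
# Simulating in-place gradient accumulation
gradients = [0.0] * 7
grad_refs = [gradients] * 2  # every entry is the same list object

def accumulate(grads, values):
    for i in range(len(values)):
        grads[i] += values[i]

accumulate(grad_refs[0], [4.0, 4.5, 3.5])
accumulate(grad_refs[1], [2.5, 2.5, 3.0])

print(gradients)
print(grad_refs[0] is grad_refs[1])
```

Key concept: gradient accumulation aliasing.
Step by step:
`gradients = [0.0] * 7` → gradients = [0.0, 0.0, 0.0, 0.0, 0.0, 0.0, 0.0]
`grad_refs = [gradients] * 2` → grad_refs = [[0.0, 0.0, 0.0, 0.0, 0.0, 0.0, 0.0], [0.0, 0.0, 0.0, 0.0, 0.0, 0.0, 0.0]]
`accumulate(grad_refs[0], [4.0, 4.5, 3.5])` → gradients = [4.0, 4.5, 3.5, 0.0, 0.0, 0.0, 0.0]; grad_refs = [[4.0, 4.5, 3.5, 0.0, 0.0, 0.0, 0.0], [4.0, 4.5, 3.5, 0.0, 0.0, 0.0, 0.0]]
`accumulate(grad_refs[1], [2.5, 2.5, 3.0])` → gradients = [6.5, 7.0, 6.5, 0.0, 0.0, 0.0, 0.0]; grad_refs = [[6.5, 7.0, 6.5, 0.0, 0.0, 0.0, 0.0], [6.5, 7.0, 6.5, 0.0, 0.0, 0.0, 0.0]]
`print(gradients)` → prints [6.5, 7.0, 6.5, 0.0, 0.0, 0.0, 0.0]
`print(grad_refs[0] is grad_refs[1])` → prints True

Answer:
[6.5, 7.0, 6.5, 0.0, 0.0, 0.0, 0.0]
True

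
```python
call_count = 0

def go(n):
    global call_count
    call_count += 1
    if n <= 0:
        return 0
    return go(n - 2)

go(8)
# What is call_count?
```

Linear recursion stepping by 2: 5 calls from n=8 down to ≤0.

Answer: 5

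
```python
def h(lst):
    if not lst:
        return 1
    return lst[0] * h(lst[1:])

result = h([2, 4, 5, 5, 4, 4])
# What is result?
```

Product over [2, 4, 5, 5, 4, 4] = 2 * 4 * 5 * 5 * 4 * 4 = 3200

Answer: 3200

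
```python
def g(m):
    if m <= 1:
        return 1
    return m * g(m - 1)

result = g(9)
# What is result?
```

g(9) = 9 * 8 * 7 * 6 * 5 * 4 * 3 * 2 * 1 = 362880

Answer: 362880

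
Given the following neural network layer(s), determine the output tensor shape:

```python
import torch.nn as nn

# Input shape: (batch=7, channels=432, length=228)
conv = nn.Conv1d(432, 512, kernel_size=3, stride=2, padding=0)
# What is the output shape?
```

Input: (7, 432, 228) -> Output: (7, 512, 113)

Answer: (7, 512, 113)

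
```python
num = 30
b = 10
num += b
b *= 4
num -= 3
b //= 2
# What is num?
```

Trace:
`num = 30` → num = 30
`b = 10` → b = 10
`num += b` → num = 40
`b *= 4` → b = 40
`num -= 3` → num = 37
`b //= 2` → b = 20
So num = 37

Answer: 37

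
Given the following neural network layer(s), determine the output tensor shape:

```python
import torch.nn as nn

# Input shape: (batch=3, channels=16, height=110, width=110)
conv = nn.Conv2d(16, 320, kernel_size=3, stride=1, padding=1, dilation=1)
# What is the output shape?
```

Input: (3, 16, 110, 110) -> Output: (3, 320, 110, 110)

Answer: (3, 320, 110, 110)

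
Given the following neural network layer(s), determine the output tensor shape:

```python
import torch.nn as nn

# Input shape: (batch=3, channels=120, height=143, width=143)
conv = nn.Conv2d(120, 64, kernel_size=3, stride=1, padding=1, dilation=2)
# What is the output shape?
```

Input: (3, 120, 143, 143) -> Output: (3, 64, 141, 141)

Answer: (3, 64, 141, 141)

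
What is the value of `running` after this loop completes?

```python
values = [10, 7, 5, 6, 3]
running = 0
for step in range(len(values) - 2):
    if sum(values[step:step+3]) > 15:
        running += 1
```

Count windows with sum > 15
`running` takes the values: 0 → 1 → 2

Answer: 2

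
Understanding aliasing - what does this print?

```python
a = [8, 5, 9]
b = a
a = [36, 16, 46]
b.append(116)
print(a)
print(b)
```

Key concept: rebinding vs mutation: a is rebound to a new list, b still points at the original.
Step by step:
`a = [8, 5, 9]` → a = [8, 5, 9]
`b = a` → b = [8, 5, 9] (same object as a)
`a = [36, 16, 46]` → a = [36, 16, 46]
`b.append(116)` → b = [8, 5, 9, 116]
`print(a)` → prints [36, 16, 46]
`print(b)` → prints [8, 5, 9, 116]

Answer:
[36, 16, 46]
[8, 5, 9, 116]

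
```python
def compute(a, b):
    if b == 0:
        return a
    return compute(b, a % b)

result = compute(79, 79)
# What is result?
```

compute(79, 79) -> compute(79, 0) -> 79

Answer: 79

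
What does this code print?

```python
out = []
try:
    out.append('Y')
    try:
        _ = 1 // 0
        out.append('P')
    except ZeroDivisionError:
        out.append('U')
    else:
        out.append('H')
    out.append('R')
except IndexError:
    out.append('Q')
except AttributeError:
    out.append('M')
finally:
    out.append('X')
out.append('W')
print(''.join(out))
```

Execution trace: 'Y' (try body) → 'U' (inner except ZeroDivisionError) → 'R' (try body, no exception) → 'X' (finally) → 'W' (after the try/except). Output: YURXW

Answer: YURXW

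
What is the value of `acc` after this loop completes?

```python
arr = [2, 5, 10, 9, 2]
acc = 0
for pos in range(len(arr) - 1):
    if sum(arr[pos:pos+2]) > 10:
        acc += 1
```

Count windows with sum > 10
`acc` takes the values: 0 → 1 → 2 → 3

Answer: 3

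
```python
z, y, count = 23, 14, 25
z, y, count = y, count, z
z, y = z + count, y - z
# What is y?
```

Trace:
`z, y, count = 23, 14, 25` → z = 23; y = 14; count = 25
`z, y, count = y, count, z` → z = 14; y = 25; count = 23
`z, y = z + count, y - z` → z = 37; y = 11
So y = 11

Answer: 11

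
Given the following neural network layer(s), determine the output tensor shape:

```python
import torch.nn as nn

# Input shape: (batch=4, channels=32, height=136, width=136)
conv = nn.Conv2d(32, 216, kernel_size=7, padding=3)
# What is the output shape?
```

Input: (4, 32, 136, 136) -> Output: (4, 216, 136, 136)

Answer: (4, 216, 136, 136)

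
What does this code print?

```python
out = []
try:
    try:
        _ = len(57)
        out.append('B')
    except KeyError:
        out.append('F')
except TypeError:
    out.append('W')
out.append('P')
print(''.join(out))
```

Execution trace: 'W' (outer except TypeError) → 'P' (after the try/except). Output: WP

Answer: WP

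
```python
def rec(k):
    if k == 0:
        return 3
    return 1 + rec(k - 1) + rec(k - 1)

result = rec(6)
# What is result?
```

rec(k) = 1 + 2·rec(k-1), rec(0)=3. Closed form: (3+1)·2^6 - 1 = 255.

Answer: 255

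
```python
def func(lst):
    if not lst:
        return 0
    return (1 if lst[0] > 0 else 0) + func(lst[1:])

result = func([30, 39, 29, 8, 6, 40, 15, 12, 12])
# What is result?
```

Count of positive elements in [30, 39, 29, 8, 6, 40, 15, 12, 12] = 9

Answer: 9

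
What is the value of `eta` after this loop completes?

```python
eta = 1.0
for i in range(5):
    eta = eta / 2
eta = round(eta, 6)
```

Halving LR 5 times: 1 / 2^5
`eta` takes the values: 1.0 → 0.5 → 0.25 → 0.125 → 0.0625 → 0.03125

Answer: 0.03125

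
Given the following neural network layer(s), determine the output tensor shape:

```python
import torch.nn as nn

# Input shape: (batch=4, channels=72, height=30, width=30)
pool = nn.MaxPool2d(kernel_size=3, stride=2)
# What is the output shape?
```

Input: (4, 72, 30, 30) -> Output: (4, 72, 14, 14)

Answer: (4, 72, 14, 14)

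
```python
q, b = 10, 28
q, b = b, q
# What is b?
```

Trace:
`q, b = 10, 28` → q = 10; b = 28
`q, b = b, q` → q = 28; b = 10
So b = 10

Answer: 10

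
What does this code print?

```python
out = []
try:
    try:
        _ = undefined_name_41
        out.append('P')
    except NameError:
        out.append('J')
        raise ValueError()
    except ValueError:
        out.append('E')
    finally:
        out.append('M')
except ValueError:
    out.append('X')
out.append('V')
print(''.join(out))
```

Execution trace: 'J' (inner except NameError) → 'M' (inner finally) → 'X' (outer except ValueError) → 'V' (after the try/except). Output: JMXV

Answer: JMXV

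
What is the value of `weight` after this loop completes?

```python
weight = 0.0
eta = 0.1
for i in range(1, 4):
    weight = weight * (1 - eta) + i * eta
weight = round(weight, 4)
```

Moving average with lr=0.1
`weight` takes the values: 0.0 → 0.1 → 0.29 → 0.561

Answer: 0.561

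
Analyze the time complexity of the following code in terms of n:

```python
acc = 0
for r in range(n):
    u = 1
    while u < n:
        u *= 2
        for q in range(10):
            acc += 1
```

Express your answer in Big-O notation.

Each loop level contributes: n × log n × 1. Multiplying the contributions gives O(n log n).

Answer: O(n log n)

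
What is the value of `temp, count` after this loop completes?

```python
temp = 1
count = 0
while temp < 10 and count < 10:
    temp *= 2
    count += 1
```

Double until >= 10 or 10 iterations
`temp, count` takes the values: (1, 0) → (2, 0) → (2, 1) → (4, 1) → (4, 2) → (8, 2) → (8, 3) → (16, 3) → (16, 4)

Answer: 16, 4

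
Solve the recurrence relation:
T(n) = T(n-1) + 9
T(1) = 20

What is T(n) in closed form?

Unrolling: T(n) = T(1) + 9·(n-1) = 20 + 9(n-1) = 9n + 11.

Answer: T(n) = 9n + 11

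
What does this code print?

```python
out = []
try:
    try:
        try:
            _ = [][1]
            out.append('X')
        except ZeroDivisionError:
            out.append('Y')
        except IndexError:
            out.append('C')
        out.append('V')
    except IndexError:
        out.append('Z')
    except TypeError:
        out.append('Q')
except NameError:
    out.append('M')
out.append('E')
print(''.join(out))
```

Execution trace: 'C' (inner except IndexError) → 'V' (try body, no exception) → 'E' (after the try/except). Output: CVE

Answer: CVE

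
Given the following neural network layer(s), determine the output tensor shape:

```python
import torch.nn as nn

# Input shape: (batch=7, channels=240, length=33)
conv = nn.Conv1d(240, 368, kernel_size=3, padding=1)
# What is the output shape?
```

Input: (7, 240, 33) -> Output: (7, 368, 33)

Answer: (7, 368, 33)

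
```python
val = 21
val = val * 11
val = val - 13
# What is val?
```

Trace:
`val = 21` → val = 21
`val = val * 11` → val = 231
`val = val - 13` → val = 218
So val = 218

Answer: 218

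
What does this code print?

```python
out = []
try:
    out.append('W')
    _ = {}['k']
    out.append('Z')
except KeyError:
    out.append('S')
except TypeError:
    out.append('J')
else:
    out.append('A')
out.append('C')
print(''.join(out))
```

Execution trace: 'W' (try body) → 'S' (except KeyError) → 'C' (after the try/except). Output: WSC

Answer: WSC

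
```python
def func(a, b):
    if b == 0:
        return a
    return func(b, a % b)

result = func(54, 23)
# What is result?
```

func(54, 23) -> func(23, 8) -> func(8, 7) -> func(7, 1) -> func(1, 0) -> 1

Answer: 1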